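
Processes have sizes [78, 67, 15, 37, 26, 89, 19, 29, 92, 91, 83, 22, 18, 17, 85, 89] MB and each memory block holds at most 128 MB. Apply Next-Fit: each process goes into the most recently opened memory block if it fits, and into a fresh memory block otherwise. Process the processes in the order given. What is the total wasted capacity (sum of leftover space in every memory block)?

295

memory block 1: place 78 MB, 50 MB left
memory block 2: place 67 MB, 61 MB left
memory block 2: place 15 MB, 46 MB left
memory block 2: place 37 MB, 9 MB left
memory block 3: place 26 MB, 102 MB left
memory block 3: place 89 MB, 13 MB left
memory block 4: place 19 MB, 109 MB left
memory block 4: place 29 MB, 80 MB left
memory block 5: place 92 MB, 36 MB left
memory block 6: place 91 MB, 37 MB left
memory block 7: place 83 MB, 45 MB left
memory block 7: place 22 MB, 23 MB left
memory block 7: place 18 MB, 5 MB left
memory block 8: place 17 MB, 111 MB left
memory block 8: place 85 MB, 26 MB left
memory block 9: place 89 MB, 39 MB left
9 memory blocks × 128 MB = 1152 MB; used 857 MB; unused 295 MB.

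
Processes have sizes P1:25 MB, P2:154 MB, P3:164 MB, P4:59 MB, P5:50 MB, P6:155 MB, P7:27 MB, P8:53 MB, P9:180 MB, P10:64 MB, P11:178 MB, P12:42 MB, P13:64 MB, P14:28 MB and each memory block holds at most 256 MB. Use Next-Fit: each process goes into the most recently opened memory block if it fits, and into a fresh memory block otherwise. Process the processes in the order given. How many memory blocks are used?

6

Put P1 (25 MB) in memory block 1; 231 MB remain.
Put P2 (154 MB) in memory block 1; 77 MB remain.
Put P3 (164 MB) in memory block 2; 92 MB remain.
Put P4 (59 MB) in memory block 2; 33 MB remain.
Put P5 (50 MB) in memory block 3; 206 MB remain.
Put P6 (155 MB) in memory block 3; 51 MB remain.
Put P7 (27 MB) in memory block 3; 24 MB remain.
Put P8 (53 MB) in memory block 4; 203 MB remain.
Put P9 (180 MB) in memory block 4; 23 MB remain.
Put P10 (64 MB) in memory block 5; 192 MB remain.
Put P11 (178 MB) in memory block 5; 14 MB remain.
Put P12 (42 MB) in memory block 6; 214 MB remain.
Put P13 (64 MB) in memory block 6; 150 MB remain.
Put P14 (28 MB) in memory block 6; 122 MB remain.
Final memory blocks: [25,154] [164,59] [50,155,27] [53,180] [64,178] [42,64,28].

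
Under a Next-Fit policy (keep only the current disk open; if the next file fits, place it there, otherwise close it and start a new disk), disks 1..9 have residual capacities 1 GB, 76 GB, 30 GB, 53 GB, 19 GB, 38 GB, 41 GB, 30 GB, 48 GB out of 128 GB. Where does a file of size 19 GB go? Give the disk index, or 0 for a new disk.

9

Next-Fit only looks at disk 9, which has 48 GB free.
19 GB fits there.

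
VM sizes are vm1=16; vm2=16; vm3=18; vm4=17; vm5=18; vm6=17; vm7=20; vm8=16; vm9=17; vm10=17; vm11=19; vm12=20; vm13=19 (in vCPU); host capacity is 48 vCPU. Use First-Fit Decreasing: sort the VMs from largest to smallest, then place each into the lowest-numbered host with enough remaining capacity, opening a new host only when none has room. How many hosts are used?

6 hosts

Sorted descending: 20, 20, 19, 19, 18, 18, 17, 17, 17, 17, 16, 16, 16.
host 1: place 20 vCPU, 28 vCPU left
host 1: place 20 vCPU, 8 vCPU left
host 2: place 19 vCPU, 29 vCPU left
host 2: place 19 vCPU, 10 vCPU left
host 3: place 18 vCPU, 30 vCPU left
host 3: place 18 vCPU, 12 vCPU left
host 4: place 17 vCPU, 31 vCPU left
host 4: place 17 vCPU, 14 vCPU left
host 5: place 17 vCPU, 31 vCPU left
host 5: place 17 vCPU, 14 vCPU left
host 6: place 16 vCPU, 32 vCPU left
host 6: place 16 vCPU, 16 vCPU left
host 6: place 16 vCPU, 0 vCPU left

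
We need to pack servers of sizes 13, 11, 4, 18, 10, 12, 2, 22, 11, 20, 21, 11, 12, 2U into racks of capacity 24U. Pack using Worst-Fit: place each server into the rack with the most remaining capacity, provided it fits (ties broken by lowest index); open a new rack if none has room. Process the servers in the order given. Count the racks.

Put 13U in rack 1; 11U remain.
Put 11U in rack 1; 0U remain.
Put 4U in rack 2; 20U remain.
Put 18U in rack 2; 2U remain.
Put 10U in rack 3; 14U remain.
Put 12U in rack 3; 2U remain.
Put 2U in rack 2; 0U remain.
Put 22U in rack 4; 2U remain.
Put 11U in rack 5; 13U remain.
Put 20U in rack 6; 4U remain.
Put 21U in rack 7; 3U remain.
Put 11U in rack 5; 2U remain.
Put 12U in rack 8; 12U remain.
Put 2U in rack 8; 10U remain.

8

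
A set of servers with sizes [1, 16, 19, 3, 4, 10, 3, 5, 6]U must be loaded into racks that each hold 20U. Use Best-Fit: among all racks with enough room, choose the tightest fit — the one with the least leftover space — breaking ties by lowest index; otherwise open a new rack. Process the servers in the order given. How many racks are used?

Put 1U in rack 1; 19U remain.
Put 16U in rack 1; 3U remain.
Put 19U in rack 2; 1U remain.
Put 3U in rack 1; 0U remain.
Put 4U in rack 3; 16U remain.
Put 10U in rack 3; 6U remain.
Put 3U in rack 3; 3U remain.
Put 5U in rack 4; 15U remain.
Put 6U in rack 4; 9U remain.
Final racks: [1,16,3] [19] [4,10,3] [5,6].

4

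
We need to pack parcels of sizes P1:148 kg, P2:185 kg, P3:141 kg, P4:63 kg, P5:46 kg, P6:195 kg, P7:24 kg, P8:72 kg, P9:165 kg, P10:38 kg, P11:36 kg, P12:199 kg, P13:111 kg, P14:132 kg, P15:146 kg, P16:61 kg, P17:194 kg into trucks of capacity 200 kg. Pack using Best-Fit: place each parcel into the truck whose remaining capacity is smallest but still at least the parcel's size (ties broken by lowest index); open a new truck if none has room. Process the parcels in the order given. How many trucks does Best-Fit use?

11

truck 1: place P1 (148 kg), 52 kg left
truck 2: place P2 (185 kg), 15 kg left
truck 3: place P3 (141 kg), 59 kg left
truck 4: place P4 (63 kg), 137 kg left
truck 1: place P5 (46 kg), 6 kg left
truck 5: place P6 (195 kg), 5 kg left
truck 3: place P7 (24 kg), 35 kg left
truck 4: place P8 (72 kg), 65 kg left
truck 6: place P9 (165 kg), 35 kg left
truck 4: place P10 (38 kg), 27 kg left
truck 7: place P11 (36 kg), 164 kg left
truck 8: place P12 (199 kg), 1 kg left
truck 7: place P13 (111 kg), 53 kg left
truck 9: place P14 (132 kg), 68 kg left
truck 10: place P15 (146 kg), 54 kg left
truck 9: place P16 (61 kg), 7 kg left
truck 11: place P17 (194 kg), 6 kg left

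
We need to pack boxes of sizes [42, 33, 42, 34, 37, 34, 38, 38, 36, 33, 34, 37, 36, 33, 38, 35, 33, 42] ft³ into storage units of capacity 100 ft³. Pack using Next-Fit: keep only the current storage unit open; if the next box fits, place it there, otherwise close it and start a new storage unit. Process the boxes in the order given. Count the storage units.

9 storage units

42 ft³ → storage unit 1 (remaining 58 ft³)
33 ft³ → storage unit 1 (remaining 25 ft³)
42 ft³ → storage unit 2 (remaining 58 ft³)
34 ft³ → storage unit 2 (remaining 24 ft³)
37 ft³ → storage unit 3 (remaining 63 ft³)
34 ft³ → storage unit 3 (remaining 29 ft³)
38 ft³ → storage unit 4 (remaining 62 ft³)
38 ft³ → storage unit 4 (remaining 24 ft³)
36 ft³ → storage unit 5 (remaining 64 ft³)
33 ft³ → storage unit 5 (remaining 31 ft³)
34 ft³ → storage unit 6 (remaining 66 ft³)
37 ft³ → storage unit 6 (remaining 29 ft³)
36 ft³ → storage unit 7 (remaining 64 ft³)
33 ft³ → storage unit 7 (remaining 31 ft³)
38 ft³ → storage unit 8 (remaining 62 ft³)
35 ft³ → storage unit 8 (remaining 27 ft³)
33 ft³ → storage unit 9 (remaining 67 ft³)
42 ft³ → storage unit 9 (remaining 25 ft³)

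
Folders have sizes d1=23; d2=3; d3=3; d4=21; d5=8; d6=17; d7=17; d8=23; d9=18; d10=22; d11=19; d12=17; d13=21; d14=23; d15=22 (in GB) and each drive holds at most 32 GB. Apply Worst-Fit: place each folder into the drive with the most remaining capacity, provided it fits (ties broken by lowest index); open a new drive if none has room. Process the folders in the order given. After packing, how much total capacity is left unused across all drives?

127

drive 1: place d1 (23 GB), 9 GB left
drive 1: place d2 (3 GB), 6 GB left
drive 1: place d3 (3 GB), 3 GB left
drive 2: place d4 (21 GB), 11 GB left
drive 2: place d5 (8 GB), 3 GB left
drive 3: place d6 (17 GB), 15 GB left
drive 4: place d7 (17 GB), 15 GB left
drive 5: place d8 (23 GB), 9 GB left
drive 6: place d9 (18 GB), 14 GB left
drive 7: place d10 (22 GB), 10 GB left
drive 8: place d11 (19 GB), 13 GB left
drive 9: place d12 (17 GB), 15 GB left
drive 10: place d13 (21 GB), 11 GB left
drive 11: place d14 (23 GB), 9 GB left
drive 12: place d15 (22 GB), 10 GB left
12 drives × 32 GB = 384 GB; used 257 GB; unused 127 GB.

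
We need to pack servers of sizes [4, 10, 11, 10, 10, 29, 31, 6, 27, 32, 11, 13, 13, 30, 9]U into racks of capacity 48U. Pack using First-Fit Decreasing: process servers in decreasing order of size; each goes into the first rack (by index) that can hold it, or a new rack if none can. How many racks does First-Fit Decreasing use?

6 racks

Sorted descending: 32, 31, 30, 29, 27, 13, 13, 11, 11, 10, 10, 10, 9, 6, 4.
rack 1: place 32U, 16U left
rack 2: place 31U, 17U left
rack 3: place 30U, 18U left
rack 4: place 29U, 19U left
rack 5: place 27U, 21U left
rack 1: place 13U, 3U left
rack 2: place 13U, 4U left
rack 3: place 11U, 7U left
rack 4: place 11U, 8U left
rack 5: place 10U, 11U left
rack 5: place 10U, 1U left
rack 6: place 10U, 38U left
rack 6: place 9U, 29U left
rack 3: place 6U, 1U left
rack 2: place 4U, 0U left
Final racks: [32,13] [31,13,4] [30,11,6] [29,11] [27,10,10] [10,9].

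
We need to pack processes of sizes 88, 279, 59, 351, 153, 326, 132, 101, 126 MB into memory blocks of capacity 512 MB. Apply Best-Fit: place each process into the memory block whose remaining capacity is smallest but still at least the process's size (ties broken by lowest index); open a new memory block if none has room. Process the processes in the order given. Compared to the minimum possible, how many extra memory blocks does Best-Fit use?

Best-Fit: [88,279,59] [351,153] [326,132] [101,126] → 4 memory blocks.
Total size 1615 MB; any packing needs at least ⌈1615/512⌉ = 4 memory blocks.
So 4 is already optimal.

0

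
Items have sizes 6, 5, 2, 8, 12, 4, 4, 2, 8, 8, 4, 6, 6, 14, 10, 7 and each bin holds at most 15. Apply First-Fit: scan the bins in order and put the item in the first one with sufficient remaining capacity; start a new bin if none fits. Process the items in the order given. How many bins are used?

6 → bin 1 (remaining 9)
5 → bin 1 (remaining 4)
2 → bin 1 (remaining 2)
8 → bin 2 (remaining 7)
12 → bin 3 (remaining 3)
4 → bin 2 (remaining 3)
4 → bin 4 (remaining 11)
2 → bin 1 (remaining 0)
8 → bin 4 (remaining 3)
8 → bin 5 (remaining 7)
4 → bin 5 (remaining 3)
6 → bin 6 (remaining 9)
6 → bin 6 (remaining 3)
14 → bin 7 (remaining 1)
10 → bin 8 (remaining 5)
7 → bin 9 (remaining 8)
Final bins: [6,5,2,2] [8,4] [12] [4,8] [8,4] [6,6] [14] [10] [7].

9 bins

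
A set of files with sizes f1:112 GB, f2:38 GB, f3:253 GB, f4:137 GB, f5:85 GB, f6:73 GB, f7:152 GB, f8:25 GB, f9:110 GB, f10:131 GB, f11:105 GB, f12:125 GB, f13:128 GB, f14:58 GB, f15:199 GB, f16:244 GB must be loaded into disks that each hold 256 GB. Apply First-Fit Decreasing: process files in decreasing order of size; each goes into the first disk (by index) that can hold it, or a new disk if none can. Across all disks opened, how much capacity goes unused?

329

Sorted descending: 253, 244, 199, 152, 137, 131, 128, 125, 112, 110, 105, 85, 73, 58, 38, 25.
253 GB → disk 1 (remaining 3 GB)
244 GB → disk 2 (remaining 12 GB)
199 GB → disk 3 (remaining 57 GB)
152 GB → disk 4 (remaining 104 GB)
137 GB → disk 5 (remaining 119 GB)
131 GB → disk 6 (remaining 125 GB)
128 GB → disk 7 (remaining 128 GB)
125 GB → disk 6 (remaining 0 GB)
112 GB → disk 5 (remaining 7 GB)
110 GB → disk 7 (remaining 18 GB)
105 GB → disk 8 (remaining 151 GB)
85 GB → disk 4 (remaining 19 GB)
73 GB → disk 8 (remaining 78 GB)
58 GB → disk 8 (remaining 20 GB)
38 GB → disk 3 (remaining 19 GB)
25 GB → disk 9 (remaining 231 GB)
9 disks × 256 GB = 2304 GB; used 1975 GB; unused 329 GB.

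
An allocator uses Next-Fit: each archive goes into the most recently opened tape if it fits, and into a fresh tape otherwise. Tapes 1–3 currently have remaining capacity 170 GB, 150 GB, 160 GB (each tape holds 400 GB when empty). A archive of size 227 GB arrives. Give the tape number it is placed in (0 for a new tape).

0

Next-Fit only looks at tape 3, which has 160 GB free.
227 GB does not fit, so a new tape is opened.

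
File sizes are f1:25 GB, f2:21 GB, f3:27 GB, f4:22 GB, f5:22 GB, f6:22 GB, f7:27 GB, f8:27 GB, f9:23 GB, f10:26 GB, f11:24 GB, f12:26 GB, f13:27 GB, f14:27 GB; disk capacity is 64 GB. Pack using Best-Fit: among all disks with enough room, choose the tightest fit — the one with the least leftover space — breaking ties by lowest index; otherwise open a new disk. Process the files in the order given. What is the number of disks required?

7

disk 1: place f1 (25 GB), 39 GB left
disk 1: place f2 (21 GB), 18 GB left
disk 2: place f3 (27 GB), 37 GB left
disk 2: place f4 (22 GB), 15 GB left
disk 3: place f5 (22 GB), 42 GB left
disk 3: place f6 (22 GB), 20 GB left
disk 4: place f7 (27 GB), 37 GB left
disk 4: place f8 (27 GB), 10 GB left
disk 5: place f9 (23 GB), 41 GB left
disk 5: place f10 (26 GB), 15 GB left
disk 6: place f11 (24 GB), 40 GB left
disk 6: place f12 (26 GB), 14 GB left
disk 7: place f13 (27 GB), 37 GB left
disk 7: place f14 (27 GB), 10 GB left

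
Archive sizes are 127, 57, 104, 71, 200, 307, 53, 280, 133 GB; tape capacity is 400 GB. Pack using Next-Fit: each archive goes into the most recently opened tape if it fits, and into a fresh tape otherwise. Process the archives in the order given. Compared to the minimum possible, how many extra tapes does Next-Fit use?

1

Next-Fit: [127,57,104,71] [200] [307,53] [280] [133] → 5 tapes.
Total size 1332 GB; any packing needs at least ⌈1332/400⌉ = 4 tapes.
An optimal packing achieves that bound: [307,71] [280,104] [200,133,57] [127,53] → 4 tapes.
Excess: 5 − 4 = 1.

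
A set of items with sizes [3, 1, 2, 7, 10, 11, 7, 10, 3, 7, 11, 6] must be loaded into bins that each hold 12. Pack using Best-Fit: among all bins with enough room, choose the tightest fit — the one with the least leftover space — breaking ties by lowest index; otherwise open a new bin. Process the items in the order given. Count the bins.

8 bins

Put 3 in bin 1; 9 remain.
Put 1 in bin 1; 8 remain.
Put 2 in bin 1; 6 remain.
Put 7 in bin 2; 5 remain.
Put 10 in bin 3; 2 remain.
Put 11 in bin 4; 1 remain.
Put 7 in bin 5; 5 remain.
Put 10 in bin 6; 2 remain.
Put 3 in bin 2; 2 remain.
Put 7 in bin 7; 5 remain.
Put 11 in bin 8; 1 remain.
Put 6 in bin 1; 0 remain.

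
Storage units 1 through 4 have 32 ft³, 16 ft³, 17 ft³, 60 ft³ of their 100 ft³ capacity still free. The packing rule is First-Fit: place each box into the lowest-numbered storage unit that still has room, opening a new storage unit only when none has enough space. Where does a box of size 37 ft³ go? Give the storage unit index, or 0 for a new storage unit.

4

Storage units with room: storage unit 4 (60 ft³).
The first with room is storage unit 4.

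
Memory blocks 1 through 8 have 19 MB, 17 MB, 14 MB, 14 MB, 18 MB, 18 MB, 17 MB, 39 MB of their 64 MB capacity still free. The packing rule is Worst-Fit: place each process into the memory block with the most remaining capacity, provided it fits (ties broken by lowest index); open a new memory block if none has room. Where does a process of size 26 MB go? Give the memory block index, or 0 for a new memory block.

8

Memory blocks with room: memory block 8 (39 MB).
Most room is memory block 8 with 39 MB free.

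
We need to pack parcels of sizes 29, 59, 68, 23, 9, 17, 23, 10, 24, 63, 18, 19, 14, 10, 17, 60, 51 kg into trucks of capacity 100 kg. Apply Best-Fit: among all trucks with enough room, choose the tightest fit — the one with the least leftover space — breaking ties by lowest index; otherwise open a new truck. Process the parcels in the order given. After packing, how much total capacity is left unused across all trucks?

Put 29 kg in truck 1; 71 kg remain.
Put 59 kg in truck 1; 12 kg remain.
Put 68 kg in truck 2; 32 kg remain.
Put 23 kg in truck 2; 9 kg remain.
Put 9 kg in truck 2; 0 kg remain.
Put 17 kg in truck 3; 83 kg remain.
Put 23 kg in truck 3; 60 kg remain.
Put 10 kg in truck 1; 2 kg remain.
Put 24 kg in truck 3; 36 kg remain.
Put 63 kg in truck 4; 37 kg remain.
Put 18 kg in truck 3; 18 kg remain.
Put 19 kg in truck 4; 18 kg remain.
Put 14 kg in truck 3; 4 kg remain.
Put 10 kg in truck 4; 8 kg remain.
Put 17 kg in truck 5; 83 kg remain.
Put 60 kg in truck 5; 23 kg remain.
Put 51 kg in truck 6; 49 kg remain.
6 trucks × 100 kg = 600 kg; used 514 kg; unused 86 kg.

86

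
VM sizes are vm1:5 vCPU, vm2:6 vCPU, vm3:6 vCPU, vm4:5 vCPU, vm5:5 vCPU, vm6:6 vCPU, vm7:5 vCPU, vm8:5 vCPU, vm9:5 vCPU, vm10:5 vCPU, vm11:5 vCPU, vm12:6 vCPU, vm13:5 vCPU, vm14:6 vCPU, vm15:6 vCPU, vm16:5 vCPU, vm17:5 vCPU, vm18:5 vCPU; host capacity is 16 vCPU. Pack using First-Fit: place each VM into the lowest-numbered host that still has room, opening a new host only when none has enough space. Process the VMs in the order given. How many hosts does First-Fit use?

host 1: place vm1 (5 vCPU), 11 vCPU left
host 1: place vm2 (6 vCPU), 5 vCPU left
host 2: place vm3 (6 vCPU), 10 vCPU left
host 1: place vm4 (5 vCPU), 0 vCPU left
host 2: place vm5 (5 vCPU), 5 vCPU left
host 3: place vm6 (6 vCPU), 10 vCPU left
host 2: place vm7 (5 vCPU), 0 vCPU left
host 3: place vm8 (5 vCPU), 5 vCPU left
host 3: place vm9 (5 vCPU), 0 vCPU left
host 4: place vm10 (5 vCPU), 11 vCPU left
host 4: place vm11 (5 vCPU), 6 vCPU left
host 4: place vm12 (6 vCPU), 0 vCPU left
host 5: place vm13 (5 vCPU), 11 vCPU left
host 5: place vm14 (6 vCPU), 5 vCPU left
host 6: place vm15 (6 vCPU), 10 vCPU left
host 5: place vm16 (5 vCPU), 0 vCPU left
host 6: place vm17 (5 vCPU), 5 vCPU left
host 6: place vm18 (5 vCPU), 0 vCPU left

6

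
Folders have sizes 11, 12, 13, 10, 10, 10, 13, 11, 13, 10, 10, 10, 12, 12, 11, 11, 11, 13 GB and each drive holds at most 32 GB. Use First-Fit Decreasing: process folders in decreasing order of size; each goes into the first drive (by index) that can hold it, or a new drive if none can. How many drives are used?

Sorted descending: 13, 13, 13, 13, 12, 12, 12, 11, 11, 11, 11, 11, 10, 10, 10, 10, 10, 10.
Put 13 GB in drive 1; 19 GB remain.
Put 13 GB in drive 1; 6 GB remain.
Put 13 GB in drive 2; 19 GB remain.
Put 13 GB in drive 2; 6 GB remain.
Put 12 GB in drive 3; 20 GB remain.
Put 12 GB in drive 3; 8 GB remain.
Put 12 GB in drive 4; 20 GB remain.
Put 11 GB in drive 4; 9 GB remain.
Put 11 GB in drive 5; 21 GB remain.
Put 11 GB in drive 5; 10 GB remain.
Put 11 GB in drive 6; 21 GB remain.
Put 11 GB in drive 6; 10 GB remain.
Put 10 GB in drive 5; 0 GB remain.
Put 10 GB in drive 6; 0 GB remain.
Put 10 GB in drive 7; 22 GB remain.
Put 10 GB in drive 7; 12 GB remain.
Put 10 GB in drive 7; 2 GB remain.
Put 10 GB in drive 8; 22 GB remain.
Final drives: [13,13] [13,13] [12,12] [12,11] [11,11,10] [11,11,10] [10,10,10] [10].

8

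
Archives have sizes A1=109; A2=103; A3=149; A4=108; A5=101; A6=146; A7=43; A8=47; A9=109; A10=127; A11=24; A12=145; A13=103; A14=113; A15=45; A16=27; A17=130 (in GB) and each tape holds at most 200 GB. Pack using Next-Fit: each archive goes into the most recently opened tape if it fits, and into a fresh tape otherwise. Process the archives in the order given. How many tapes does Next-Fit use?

12 tapes

Put A1 (109 GB) in tape 1; 91 GB remain.
Put A2 (103 GB) in tape 2; 97 GB remain.
Put A3 (149 GB) in tape 3; 51 GB remain.
Put A4 (108 GB) in tape 4; 92 GB remain.
Put A5 (101 GB) in tape 5; 99 GB remain.
Put A6 (146 GB) in tape 6; 54 GB remain.
Put A7 (43 GB) in tape 6; 11 GB remain.
Put A8 (47 GB) in tape 7; 153 GB remain.
Put A9 (109 GB) in tape 7; 44 GB remain.
Put A10 (127 GB) in tape 8; 73 GB remain.
Put A11 (24 GB) in tape 8; 49 GB remain.
Put A12 (145 GB) in tape 9; 55 GB remain.
Put A13 (103 GB) in tape 10; 97 GB remain.
Put A14 (113 GB) in tape 11; 87 GB remain.
Put A15 (45 GB) in tape 11; 42 GB remain.
Put A16 (27 GB) in tape 11; 15 GB remain.
Put A17 (130 GB) in tape 12; 70 GB remain.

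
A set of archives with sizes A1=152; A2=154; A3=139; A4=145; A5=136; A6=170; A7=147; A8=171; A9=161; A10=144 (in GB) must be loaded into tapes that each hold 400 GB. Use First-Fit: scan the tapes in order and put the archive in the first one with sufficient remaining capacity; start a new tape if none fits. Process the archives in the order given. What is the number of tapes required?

5 tapes

A1 (152 GB) → tape 1 (remaining 248 GB)
A2 (154 GB) → tape 1 (remaining 94 GB)
A3 (139 GB) → tape 2 (remaining 261 GB)
A4 (145 GB) → tape 2 (remaining 116 GB)
A5 (136 GB) → tape 3 (remaining 264 GB)
A6 (170 GB) → tape 3 (remaining 94 GB)
A7 (147 GB) → tape 4 (remaining 253 GB)
A8 (171 GB) → tape 4 (remaining 82 GB)
A9 (161 GB) → tape 5 (remaining 239 GB)
A10 (144 GB) → tape 5 (remaining 95 GB)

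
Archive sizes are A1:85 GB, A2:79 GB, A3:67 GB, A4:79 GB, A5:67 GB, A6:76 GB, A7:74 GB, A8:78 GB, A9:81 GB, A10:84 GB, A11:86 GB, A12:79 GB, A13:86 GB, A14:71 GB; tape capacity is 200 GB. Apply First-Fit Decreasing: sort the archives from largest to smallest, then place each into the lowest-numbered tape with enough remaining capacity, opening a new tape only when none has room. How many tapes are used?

Sorted descending: 86, 86, 85, 84, 81, 79, 79, 79, 78, 76, 74, 71, 67, 67.
Put 86 GB in tape 1; 114 GB remain.
Put 86 GB in tape 1; 28 GB remain.
Put 85 GB in tape 2; 115 GB remain.
Put 84 GB in tape 2; 31 GB remain.
Put 81 GB in tape 3; 119 GB remain.
Put 79 GB in tape 3; 40 GB remain.
Put 79 GB in tape 4; 121 GB remain.
Put 79 GB in tape 4; 42 GB remain.
Put 78 GB in tape 5; 122 GB remain.
Put 76 GB in tape 5; 46 GB remain.
Put 74 GB in tape 6; 126 GB remain.
Put 71 GB in tape 6; 55 GB remain.
Put 67 GB in tape 7; 133 GB remain.
Put 67 GB in tape 7; 66 GB remain.
Final tapes: [86,86] [85,84] [81,79] [79,79] [78,76] [74,71] [67,67].

7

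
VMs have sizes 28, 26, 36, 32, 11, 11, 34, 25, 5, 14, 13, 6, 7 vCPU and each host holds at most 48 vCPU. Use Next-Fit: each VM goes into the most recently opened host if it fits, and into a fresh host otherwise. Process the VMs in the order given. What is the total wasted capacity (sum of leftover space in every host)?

Put 28 vCPU in host 1; 20 vCPU remain.
Put 26 vCPU in host 2; 22 vCPU remain.
Put 36 vCPU in host 3; 12 vCPU remain.
Put 32 vCPU in host 4; 16 vCPU remain.
Put 11 vCPU in host 4; 5 vCPU remain.
Put 11 vCPU in host 5; 37 vCPU remain.
Put 34 vCPU in host 5; 3 vCPU remain.
Put 25 vCPU in host 6; 23 vCPU remain.
Put 5 vCPU in host 6; 18 vCPU remain.
Put 14 vCPU in host 6; 4 vCPU remain.
Put 13 vCPU in host 7; 35 vCPU remain.
Put 6 vCPU in host 7; 29 vCPU remain.
Put 7 vCPU in host 7; 22 vCPU remain.
7 hosts × 48 vCPU = 336 vCPU; used 248 vCPU; unused 88 vCPU.

88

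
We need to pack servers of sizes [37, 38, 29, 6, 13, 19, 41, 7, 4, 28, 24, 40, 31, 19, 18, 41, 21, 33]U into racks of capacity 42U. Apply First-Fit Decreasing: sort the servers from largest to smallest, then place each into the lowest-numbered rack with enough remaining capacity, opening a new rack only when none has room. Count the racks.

12 racks

Sorted descending: 41, 41, 40, 38, 37, 33, 31, 29, 28, 24, 21, 19, 19, 18, 13, 7, 6, 4.
Put 41U in rack 1; 1U remain.
Put 41U in rack 2; 1U remain.
Put 40U in rack 3; 2U remain.
Put 38U in rack 4; 4U remain.
Put 37U in rack 5; 5U remain.
Put 33U in rack 6; 9U remain.
Put 31U in rack 7; 11U remain.
Put 29U in rack 8; 13U remain.
Put 28U in rack 9; 14U remain.
Put 24U in rack 10; 18U remain.
Put 21U in rack 11; 21U remain.
Put 19U in rack 11; 2U remain.
Put 19U in rack 12; 23U remain.
Put 18U in rack 10; 0U remain.
Put 13U in rack 8; 0U remain.
Put 7U in rack 6; 2U remain.
Put 6U in rack 7; 5U remain.
Put 4U in rack 4; 0U remain.
Final racks: [41] [41] [40] [38,4] [37] [33,7] [31,6] [29,13] [28] [24,18] [21,19] [19].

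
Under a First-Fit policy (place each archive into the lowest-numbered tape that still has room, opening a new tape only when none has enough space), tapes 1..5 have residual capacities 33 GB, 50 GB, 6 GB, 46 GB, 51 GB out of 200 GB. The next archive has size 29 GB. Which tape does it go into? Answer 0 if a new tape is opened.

1

Tapes with room: tape 1 (33 GB), tape 2 (50 GB), tape 4 (46 GB), tape 5 (51 GB).
The first with room is tape 1.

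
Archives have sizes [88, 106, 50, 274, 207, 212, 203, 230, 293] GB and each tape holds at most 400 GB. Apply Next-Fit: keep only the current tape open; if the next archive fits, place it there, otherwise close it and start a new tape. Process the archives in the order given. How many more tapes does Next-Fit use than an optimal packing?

1

Next-Fit: [88,106,50] [274] [207] [212] [203] [230] [293] → 7 tapes.
6 archives exceed 200 GB (half the capacity), and no two of those can share a tape, so at least 6 tapes are needed.
An optimal packing achieves that bound: [293,106] [274,88] [230,50] [212] [207] [203] → 6 tapes.
Excess: 7 − 6 = 1.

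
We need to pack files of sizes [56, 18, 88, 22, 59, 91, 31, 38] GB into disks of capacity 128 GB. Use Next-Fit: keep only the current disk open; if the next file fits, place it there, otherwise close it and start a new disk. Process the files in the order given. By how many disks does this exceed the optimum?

1

Next-Fit: [56,18] [88,22] [59] [91,31] [38] → 5 disks.
Total size 403 GB; any packing needs at least ⌈403/128⌉ = 4 disks.
An optimal packing achieves that bound: [91,31] [88,38] [59,56] [22,18] → 4 disks.
Excess: 5 − 4 = 1.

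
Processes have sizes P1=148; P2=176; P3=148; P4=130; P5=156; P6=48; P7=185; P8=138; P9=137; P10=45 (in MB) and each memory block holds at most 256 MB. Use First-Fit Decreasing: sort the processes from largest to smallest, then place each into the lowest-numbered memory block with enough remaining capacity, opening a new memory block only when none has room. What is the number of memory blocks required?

Sorted descending: 185, 176, 156, 148, 148, 138, 137, 130, 48, 45.
Put 185 MB in memory block 1; 71 MB remain.
Put 176 MB in memory block 2; 80 MB remain.
Put 156 MB in memory block 3; 100 MB remain.
Put 148 MB in memory block 4; 108 MB remain.
Put 148 MB in memory block 5; 108 MB remain.
Put 138 MB in memory block 6; 118 MB remain.
Put 137 MB in memory block 7; 119 MB remain.
Put 130 MB in memory block 8; 126 MB remain.
Put 48 MB in memory block 1; 23 MB remain.
Put 45 MB in memory block 2; 35 MB remain.
Final memory blocks: [185,48] [176,45] [156] [148] [148] [138] [137] [130].

8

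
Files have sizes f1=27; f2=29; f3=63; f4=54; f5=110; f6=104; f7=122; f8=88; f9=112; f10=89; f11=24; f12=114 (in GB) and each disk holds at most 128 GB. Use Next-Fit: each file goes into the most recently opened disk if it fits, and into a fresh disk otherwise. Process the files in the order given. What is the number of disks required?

9

f1 (27 GB) → disk 1 (remaining 101 GB)
f2 (29 GB) → disk 1 (remaining 72 GB)
f3 (63 GB) → disk 1 (remaining 9 GB)
f4 (54 GB) → disk 2 (remaining 74 GB)
f5 (110 GB) → disk 3 (remaining 18 GB)
f6 (104 GB) → disk 4 (remaining 24 GB)
f7 (122 GB) → disk 5 (remaining 6 GB)
f8 (88 GB) → disk 6 (remaining 40 GB)
f9 (112 GB) → disk 7 (remaining 16 GB)
f10 (89 GB) → disk 8 (remaining 39 GB)
f11 (24 GB) → disk 8 (remaining 15 GB)
f12 (114 GB) → disk 9 (remaining 14 GB)
Final disks: [27,29,63] [54] [110] [104] [122] [88] [112] [89,24] [114].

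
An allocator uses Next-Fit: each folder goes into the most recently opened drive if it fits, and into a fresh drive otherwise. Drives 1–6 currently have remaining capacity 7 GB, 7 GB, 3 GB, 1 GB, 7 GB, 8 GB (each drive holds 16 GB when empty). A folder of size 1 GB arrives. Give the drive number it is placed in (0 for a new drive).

Next-Fit only looks at drive 6, which has 8 GB free.
1 GB fits there.

6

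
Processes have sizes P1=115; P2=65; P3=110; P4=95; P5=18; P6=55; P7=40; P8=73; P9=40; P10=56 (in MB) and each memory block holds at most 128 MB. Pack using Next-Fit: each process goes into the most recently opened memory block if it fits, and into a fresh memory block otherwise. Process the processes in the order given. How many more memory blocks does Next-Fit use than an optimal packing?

1

Next-Fit: [115] [65] [110] [95,18] [55,40] [73,40] [56] → 7 memory blocks.
Total size 667 MB; any packing needs at least ⌈667/128⌉ = 6 memory blocks.
An optimal packing achieves that bound: [115] [110,18] [95] [73,55] [65,56] [40,40] → 6 memory blocks.
Excess: 7 − 6 = 1.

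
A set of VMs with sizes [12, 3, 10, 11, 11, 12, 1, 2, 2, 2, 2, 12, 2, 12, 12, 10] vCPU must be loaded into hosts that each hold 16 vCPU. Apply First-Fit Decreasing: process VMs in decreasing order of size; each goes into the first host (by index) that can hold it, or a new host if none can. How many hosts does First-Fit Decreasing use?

9

Sorted descending: 12, 12, 12, 12, 12, 11, 11, 10, 10, 3, 2, 2, 2, 2, 2, 1.
Put 12 vCPU in host 1; 4 vCPU remain.
Put 12 vCPU in host 2; 4 vCPU remain.
Put 12 vCPU in host 3; 4 vCPU remain.
Put 12 vCPU in host 4; 4 vCPU remain.
Put 12 vCPU in host 5; 4 vCPU remain.
Put 11 vCPU in host 6; 5 vCPU remain.
Put 11 vCPU in host 7; 5 vCPU remain.
Put 10 vCPU in host 8; 6 vCPU remain.
Put 10 vCPU in host 9; 6 vCPU remain.
Put 3 vCPU in host 1; 1 vCPU remain.
Put 2 vCPU in host 2; 2 vCPU remain.
Put 2 vCPU in host 2; 0 vCPU remain.
Put 2 vCPU in host 3; 2 vCPU remain.
Put 2 vCPU in host 3; 0 vCPU remain.
Put 2 vCPU in host 4; 2 vCPU remain.
Put 1 vCPU in host 1; 0 vCPU remain.
Final hosts: [12,3,1] [12,2,2] [12,2,2] [12,2] [12] [11] [11] [10] [10].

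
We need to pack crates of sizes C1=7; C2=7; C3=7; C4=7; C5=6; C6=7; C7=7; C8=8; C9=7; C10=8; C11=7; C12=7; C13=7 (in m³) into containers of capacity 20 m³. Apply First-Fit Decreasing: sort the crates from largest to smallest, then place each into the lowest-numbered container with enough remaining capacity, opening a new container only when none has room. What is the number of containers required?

Sorted descending: 8, 8, 7, 7, 7, 7, 7, 7, 7, 7, 7, 7, 6.
container 1: place 8 m³, 12 m³ left
container 1: place 8 m³, 4 m³ left
container 2: place 7 m³, 13 m³ left
container 2: place 7 m³, 6 m³ left
container 3: place 7 m³, 13 m³ left
container 3: place 7 m³, 6 m³ left
container 4: place 7 m³, 13 m³ left
container 4: place 7 m³, 6 m³ left
container 5: place 7 m³, 13 m³ left
container 5: place 7 m³, 6 m³ left
container 6: place 7 m³, 13 m³ left
container 6: place 7 m³, 6 m³ left
container 2: place 6 m³, 0 m³ left
Final containers: [8,8] [7,7,6] [7,7] [7,7] [7,7] [7,7].

6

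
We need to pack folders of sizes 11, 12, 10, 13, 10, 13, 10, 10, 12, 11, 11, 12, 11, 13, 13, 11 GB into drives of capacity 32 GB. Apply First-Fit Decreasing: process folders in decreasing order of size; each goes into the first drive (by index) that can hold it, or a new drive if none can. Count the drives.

7

Sorted descending: 13, 13, 13, 13, 12, 12, 12, 11, 11, 11, 11, 11, 10, 10, 10, 10.
Put 13 GB in drive 1; 19 GB remain.
Put 13 GB in drive 1; 6 GB remain.
Put 13 GB in drive 2; 19 GB remain.
Put 13 GB in drive 2; 6 GB remain.
Put 12 GB in drive 3; 20 GB remain.
Put 12 GB in drive 3; 8 GB remain.
Put 12 GB in drive 4; 20 GB remain.
Put 11 GB in drive 4; 9 GB remain.
Put 11 GB in drive 5; 21 GB remain.
Put 11 GB in drive 5; 10 GB remain.
Put 11 GB in drive 6; 21 GB remain.
Put 11 GB in drive 6; 10 GB remain.
Put 10 GB in drive 5; 0 GB remain.
Put 10 GB in drive 6; 0 GB remain.
Put 10 GB in drive 7; 22 GB remain.
Put 10 GB in drive 7; 12 GB remain.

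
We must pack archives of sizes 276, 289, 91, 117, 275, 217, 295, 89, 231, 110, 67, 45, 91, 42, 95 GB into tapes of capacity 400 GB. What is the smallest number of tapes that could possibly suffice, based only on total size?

Total size = 276 + 289 + 91 + 117 + 275 + 217 + 295 + 89 + 231 + 110 + 67 + 45 + 91 + 42 + 95 = 2330 GB.
⌈2330 / 400⌉ = 6.

6 tapes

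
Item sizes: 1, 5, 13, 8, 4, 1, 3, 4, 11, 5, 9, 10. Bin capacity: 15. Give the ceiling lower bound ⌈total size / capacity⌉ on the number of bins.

Total size = 1 + 5 + 13 + 8 + 4 + 1 + 3 + 4 + 11 + 5 + 9 + 10 = 74.
⌈74 / 15⌉ = 5.

5 bins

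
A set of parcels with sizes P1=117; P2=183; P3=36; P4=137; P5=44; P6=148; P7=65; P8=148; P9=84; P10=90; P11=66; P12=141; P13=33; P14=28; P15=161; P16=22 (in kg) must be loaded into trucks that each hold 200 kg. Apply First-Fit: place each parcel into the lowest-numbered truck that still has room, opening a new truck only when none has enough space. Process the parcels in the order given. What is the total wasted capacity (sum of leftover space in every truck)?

Put P1 (117 kg) in truck 1; 83 kg remain.
Put P2 (183 kg) in truck 2; 17 kg remain.
Put P3 (36 kg) in truck 1; 47 kg remain.
Put P4 (137 kg) in truck 3; 63 kg remain.
Put P5 (44 kg) in truck 1; 3 kg remain.
Put P6 (148 kg) in truck 4; 52 kg remain.
Put P7 (65 kg) in truck 5; 135 kg remain.
Put P8 (148 kg) in truck 6; 52 kg remain.
Put P9 (84 kg) in truck 5; 51 kg remain.
Put P10 (90 kg) in truck 7; 110 kg remain.
Put P11 (66 kg) in truck 7; 44 kg remain.
Put P12 (141 kg) in truck 8; 59 kg remain.
Put P13 (33 kg) in truck 3; 30 kg remain.
Put P14 (28 kg) in truck 3; 2 kg remain.
Put P15 (161 kg) in truck 9; 39 kg remain.
Put P16 (22 kg) in truck 4; 30 kg remain.
9 trucks × 200 kg = 1800 kg; used 1503 kg; unused 297 kg.

297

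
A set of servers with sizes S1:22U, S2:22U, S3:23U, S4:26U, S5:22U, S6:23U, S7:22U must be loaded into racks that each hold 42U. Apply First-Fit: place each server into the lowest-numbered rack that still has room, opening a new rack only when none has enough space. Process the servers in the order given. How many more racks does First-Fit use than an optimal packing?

First-Fit: [22] [22] [23] [26] [22] [23] [22] → 7 racks.
7 servers exceed 21U (half the capacity), and no two of those can share a rack, so at least 7 racks are needed.
So 7 is already optimal.

0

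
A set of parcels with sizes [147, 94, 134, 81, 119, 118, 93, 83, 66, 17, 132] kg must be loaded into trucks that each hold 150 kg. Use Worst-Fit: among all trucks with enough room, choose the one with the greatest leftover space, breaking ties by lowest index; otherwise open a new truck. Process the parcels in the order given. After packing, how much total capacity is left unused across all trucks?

truck 1: place 147 kg, 3 kg left
truck 2: place 94 kg, 56 kg left
truck 3: place 134 kg, 16 kg left
truck 4: place 81 kg, 69 kg left
truck 5: place 119 kg, 31 kg left
truck 6: place 118 kg, 32 kg left
truck 7: place 93 kg, 57 kg left
truck 8: place 83 kg, 67 kg left
truck 4: place 66 kg, 3 kg left
truck 8: place 17 kg, 50 kg left
truck 9: place 132 kg, 18 kg left
9 trucks × 150 kg = 1350 kg; used 1084 kg; unused 266 kg.

266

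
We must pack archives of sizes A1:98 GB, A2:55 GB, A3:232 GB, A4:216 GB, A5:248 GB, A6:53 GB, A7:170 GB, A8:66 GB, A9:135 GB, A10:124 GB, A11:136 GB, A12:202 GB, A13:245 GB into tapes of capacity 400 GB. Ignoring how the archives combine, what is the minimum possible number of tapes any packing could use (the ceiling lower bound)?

5 tapes

Total size = 98 + 55 + 232 + 216 + 248 + 53 + 170 + 66 + 135 + 124 + 136 + 202 + 245 = 1980 GB.
⌈1980 / 400⌉ = 5.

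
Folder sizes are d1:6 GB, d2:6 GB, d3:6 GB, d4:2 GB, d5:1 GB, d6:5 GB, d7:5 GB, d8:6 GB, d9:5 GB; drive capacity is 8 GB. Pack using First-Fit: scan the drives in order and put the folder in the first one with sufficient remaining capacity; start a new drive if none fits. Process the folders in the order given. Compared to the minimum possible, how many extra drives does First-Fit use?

0

First-Fit: [6,2] [6,1] [6] [5] [5] [6] [5] → 7 drives.
7 folders exceed 4 GB (half the capacity), and no two of those can share a drive, so at least 7 drives are needed.
So 7 is already optimal.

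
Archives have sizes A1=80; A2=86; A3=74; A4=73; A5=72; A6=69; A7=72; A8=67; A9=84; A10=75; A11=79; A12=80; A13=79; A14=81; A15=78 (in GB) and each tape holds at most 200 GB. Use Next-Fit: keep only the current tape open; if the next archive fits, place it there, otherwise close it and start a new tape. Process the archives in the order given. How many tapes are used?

A1 (80 GB) → tape 1 (remaining 120 GB)
A2 (86 GB) → tape 1 (remaining 34 GB)
A3 (74 GB) → tape 2 (remaining 126 GB)
A4 (73 GB) → tape 2 (remaining 53 GB)
A5 (72 GB) → tape 3 (remaining 128 GB)
A6 (69 GB) → tape 3 (remaining 59 GB)
A7 (72 GB) → tape 4 (remaining 128 GB)
A8 (67 GB) → tape 4 (remaining 61 GB)
A9 (84 GB) → tape 5 (remaining 116 GB)
A10 (75 GB) → tape 5 (remaining 41 GB)
A11 (79 GB) → tape 6 (remaining 121 GB)
A12 (80 GB) → tape 6 (remaining 41 GB)
A13 (79 GB) → tape 7 (remaining 121 GB)
A14 (81 GB) → tape 7 (remaining 40 GB)
A15 (78 GB) → tape 8 (remaining 122 GB)
Final tapes: [80,86] [74,73] [72,69] [72,67] [84,75] [79,80] [79,81] [78].

8 tapes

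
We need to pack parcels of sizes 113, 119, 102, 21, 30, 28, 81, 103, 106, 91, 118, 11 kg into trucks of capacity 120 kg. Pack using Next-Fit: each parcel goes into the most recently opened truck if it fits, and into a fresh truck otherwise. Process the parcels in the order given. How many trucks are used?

Put 113 kg in truck 1; 7 kg remain.
Put 119 kg in truck 2; 1 kg remain.
Put 102 kg in truck 3; 18 kg remain.
Put 21 kg in truck 4; 99 kg remain.
Put 30 kg in truck 4; 69 kg remain.
Put 28 kg in truck 4; 41 kg remain.
Put 81 kg in truck 5; 39 kg remain.
Put 103 kg in truck 6; 17 kg remain.
Put 106 kg in truck 7; 14 kg remain.
Put 91 kg in truck 8; 29 kg remain.
Put 118 kg in truck 9; 2 kg remain.
Put 11 kg in truck 10; 109 kg remain.

10 trucks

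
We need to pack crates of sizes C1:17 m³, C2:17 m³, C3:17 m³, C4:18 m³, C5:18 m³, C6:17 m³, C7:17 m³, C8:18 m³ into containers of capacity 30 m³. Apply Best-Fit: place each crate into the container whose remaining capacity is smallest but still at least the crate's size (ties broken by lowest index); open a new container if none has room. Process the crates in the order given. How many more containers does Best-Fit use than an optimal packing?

Best-Fit: [17] [17] [17] [18] [18] [17] [17] [18] → 8 containers.
8 crates exceed 15 m³ (half the capacity), and no two of those can share a container, so at least 8 containers are needed.
So 8 is already optimal.

0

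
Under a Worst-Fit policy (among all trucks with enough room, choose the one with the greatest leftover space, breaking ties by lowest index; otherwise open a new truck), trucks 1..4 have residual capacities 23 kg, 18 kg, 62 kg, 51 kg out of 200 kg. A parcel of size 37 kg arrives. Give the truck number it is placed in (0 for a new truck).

3

Trucks with room: truck 3 (62 kg), truck 4 (51 kg).
Most room is truck 3 with 62 kg free.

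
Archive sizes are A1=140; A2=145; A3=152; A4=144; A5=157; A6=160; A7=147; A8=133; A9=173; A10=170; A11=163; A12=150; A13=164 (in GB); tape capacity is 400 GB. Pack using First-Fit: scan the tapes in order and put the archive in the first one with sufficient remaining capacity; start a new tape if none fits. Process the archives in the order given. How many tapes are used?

7

tape 1: place A1 (140 GB), 260 GB left
tape 1: place A2 (145 GB), 115 GB left
tape 2: place A3 (152 GB), 248 GB left
tape 2: place A4 (144 GB), 104 GB left
tape 3: place A5 (157 GB), 243 GB left
tape 3: place A6 (160 GB), 83 GB left
tape 4: place A7 (147 GB), 253 GB left
tape 4: place A8 (133 GB), 120 GB left
tape 5: place A9 (173 GB), 227 GB left
tape 5: place A10 (170 GB), 57 GB left
tape 6: place A11 (163 GB), 237 GB left
tape 6: place A12 (150 GB), 87 GB left
tape 7: place A13 (164 GB), 236 GB left
Final tapes: [140,145] [152,144] [157,160] [147,133] [173,170] [163,150] [164].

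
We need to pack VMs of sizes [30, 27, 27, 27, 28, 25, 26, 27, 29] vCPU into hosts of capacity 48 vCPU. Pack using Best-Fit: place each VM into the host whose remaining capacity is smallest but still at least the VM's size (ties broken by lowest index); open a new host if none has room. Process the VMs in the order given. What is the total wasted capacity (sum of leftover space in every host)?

186

host 1: place 30 vCPU, 18 vCPU left
host 2: place 27 vCPU, 21 vCPU left
host 3: place 27 vCPU, 21 vCPU left
host 4: place 27 vCPU, 21 vCPU left
host 5: place 28 vCPU, 20 vCPU left
host 6: place 25 vCPU, 23 vCPU left
host 7: place 26 vCPU, 22 vCPU left
host 8: place 27 vCPU, 21 vCPU left
host 9: place 29 vCPU, 19 vCPU left
9 hosts × 48 vCPU = 432 vCPU; used 246 vCPU; unused 186 vCPU.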